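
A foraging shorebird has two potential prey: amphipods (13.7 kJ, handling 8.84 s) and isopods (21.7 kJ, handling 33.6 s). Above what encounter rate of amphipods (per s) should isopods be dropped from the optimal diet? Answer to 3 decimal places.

0.081 per s

The zero-one rule: include isopods iff E₂/h₂ > λE₁/(1+λh₁). Equality gives the switch point.
λE₁h₂ = E₂ + λE₂h₁ ⇒ λ = E₂/(E₁h₂ − E₂h₁) = 21.7/(460.3 − 191.8) = 0.08082 per s.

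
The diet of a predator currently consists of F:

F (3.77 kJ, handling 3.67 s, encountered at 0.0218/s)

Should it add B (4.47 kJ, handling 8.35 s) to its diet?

Yes

On F alone, R = ΣλE/(1+Σλh) = 0.08219/1.08 = 0.0761 kJ/s.
Profitability of B: 4.47/8.35 = 0.5353 kJ/s.
0.5353 > 0.0761, so adding B raises the average — include it.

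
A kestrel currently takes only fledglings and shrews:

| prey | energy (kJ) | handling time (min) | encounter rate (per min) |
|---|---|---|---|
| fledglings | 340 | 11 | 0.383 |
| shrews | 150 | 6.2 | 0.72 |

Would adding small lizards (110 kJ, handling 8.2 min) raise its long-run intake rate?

Intake rate on the current diet: R = (0.383×340 + 0.72×150) / (1 + 0.383×11 + 0.72×6.2) = 238.2/9.677 = 24.62 kJ/min.
small lizards: E/h = 110/8.2 = 13.41 kJ/min.
Since 13.41 < R, time spent handling small lizards is better spent searching.

No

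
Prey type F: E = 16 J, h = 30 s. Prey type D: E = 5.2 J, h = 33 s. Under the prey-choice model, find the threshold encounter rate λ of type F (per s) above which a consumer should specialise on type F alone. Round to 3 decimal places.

The zero-one rule: include type D iff E₂/h₂ > λE₁/(1+λh₁). Equality gives the switch point.
λE₁h₂ = E₂ + λE₂h₁ ⇒ λ = E₂/(E₁h₂ − E₂h₁) = 5.2/(528 − 156) = 0.01398 per s.

0.014 per s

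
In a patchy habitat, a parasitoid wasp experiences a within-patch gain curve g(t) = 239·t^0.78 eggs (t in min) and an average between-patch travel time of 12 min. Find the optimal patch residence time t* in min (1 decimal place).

By the marginal value theorem, leave when the instantaneous gain rate g'(t) equals the habitat-wide average g(t)/(T + t).
g'(t) = 0.78·239·t^-0.22. Setting 0.78·239·t^-0.22 = 239·t^0.78/(12+t) gives 0.78(12+t) = t, so 0.22·t = 0.78×12.
t* = 0.78×12/0.22 = 42.55 min.

42.5 min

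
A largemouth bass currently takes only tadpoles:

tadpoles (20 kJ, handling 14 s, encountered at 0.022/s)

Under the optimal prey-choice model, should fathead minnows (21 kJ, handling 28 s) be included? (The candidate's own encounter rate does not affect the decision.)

Intake rate on the current diet: R = (0.022×20) / (1 + 0.022×14) = 0.44/1.308 = 0.3364 kJ/s.
fathead minnows: E/h = 21/28 = 0.75 kJ/s.
Since 0.75 > R, including fathead minnows increases the long-run rate.

Yes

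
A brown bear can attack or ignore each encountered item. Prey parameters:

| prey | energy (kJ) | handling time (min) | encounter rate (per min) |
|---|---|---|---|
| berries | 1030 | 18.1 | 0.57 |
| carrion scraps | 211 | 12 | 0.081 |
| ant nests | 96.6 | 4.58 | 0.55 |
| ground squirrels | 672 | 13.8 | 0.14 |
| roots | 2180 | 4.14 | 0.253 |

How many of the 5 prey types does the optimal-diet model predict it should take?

1

E/h in descending order: roots 527, berries 56.9, ground squirrels 48.7, ant nests 21.1, carrion scraps 17.6 kJ/min. The optimal diet is the largest prefix of this list for which every included type satisfies E_i/h_i > R on the types above it.
Rate on top 1: 269.4. berries: 56.9 < 269.4 → exclude; stop.
Optimal diet: roots — 1 of 5 types.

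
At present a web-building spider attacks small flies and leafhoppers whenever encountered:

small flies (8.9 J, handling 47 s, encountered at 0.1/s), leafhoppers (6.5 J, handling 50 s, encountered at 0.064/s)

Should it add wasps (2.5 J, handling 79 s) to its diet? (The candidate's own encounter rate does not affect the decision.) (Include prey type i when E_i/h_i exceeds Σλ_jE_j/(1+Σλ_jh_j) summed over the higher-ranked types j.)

No

Intake rate on the current diet: R = (0.1×8.9 + 0.064×6.5) / (1 + 0.1×47 + 0.064×50) = 1.306/8.9 = 0.1467 J/s.
Profitability of wasps: 2.5/79 = 0.03165 J/s.
0.03165 < 0.1467, so adding wasps would lower the average — exclude it.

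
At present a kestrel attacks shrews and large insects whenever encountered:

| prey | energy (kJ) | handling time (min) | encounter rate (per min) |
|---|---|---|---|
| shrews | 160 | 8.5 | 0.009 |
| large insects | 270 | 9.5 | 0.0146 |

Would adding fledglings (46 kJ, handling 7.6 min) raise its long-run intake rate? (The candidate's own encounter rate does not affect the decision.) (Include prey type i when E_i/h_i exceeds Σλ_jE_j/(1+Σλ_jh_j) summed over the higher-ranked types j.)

Current rate: (0.009×160 + 0.0146×270)/(1 + 0.009×8.5 + 0.0146×9.5) = 4.429 kJ/min.
Profitability of fledglings: 46/7.6 = 6.053 kJ/min.
6.053 > 4.429, so adding fledglings raises the average — include it.

Yes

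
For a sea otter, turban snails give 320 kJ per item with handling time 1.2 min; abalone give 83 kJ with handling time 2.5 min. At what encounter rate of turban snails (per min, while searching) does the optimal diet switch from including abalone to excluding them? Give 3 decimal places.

0.119 per min

The zero-one rule: include abalone iff E₂/h₂ > λE₁/(1+λh₁). Equality gives the switch point.
λE₁h₂ = E₂ + λE₂h₁ ⇒ λ = E₂/(E₁h₂ − E₂h₁) = 83/(800 − 99.6) = 0.1185 per min.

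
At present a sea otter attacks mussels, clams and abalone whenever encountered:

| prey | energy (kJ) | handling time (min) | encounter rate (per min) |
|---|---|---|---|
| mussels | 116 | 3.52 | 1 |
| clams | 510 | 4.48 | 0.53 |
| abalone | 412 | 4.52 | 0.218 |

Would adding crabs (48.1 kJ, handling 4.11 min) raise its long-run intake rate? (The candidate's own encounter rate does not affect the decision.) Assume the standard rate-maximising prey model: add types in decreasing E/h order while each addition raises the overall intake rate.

Current rate: (1×116 + 0.53×510 + 0.218×412)/(1 + 1×3.52 + 0.53×4.48 + 0.218×4.52) = 60.42 kJ/min.
crabs: E/h = 48.1/4.11 = 11.7 kJ/min.
11.7 < 60.42, so adding crabs would lower the average — exclude it.

No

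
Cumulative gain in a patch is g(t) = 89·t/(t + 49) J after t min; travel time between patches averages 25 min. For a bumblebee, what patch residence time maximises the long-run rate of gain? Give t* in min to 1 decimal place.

35.0 min

Optimal t* satisfies g'(t*) = g(t*)/(T + t*).
g'(t) = 89·49/(t + 49)². Setting 89·49/(t+49)² = 89t/[(t+49)(25+t)] gives 49(25+t) = t(t+49), so t² = 49×25 = 1225.
t* = √1225 = 35 min.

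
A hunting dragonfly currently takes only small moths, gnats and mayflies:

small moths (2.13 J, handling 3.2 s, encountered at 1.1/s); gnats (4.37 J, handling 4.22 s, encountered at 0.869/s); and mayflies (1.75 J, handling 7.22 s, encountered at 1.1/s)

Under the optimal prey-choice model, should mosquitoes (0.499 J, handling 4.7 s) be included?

Current rate: (1.1×2.13 + 0.869×4.37 + 1.1×1.75)/(1 + 1.1×3.2 + 0.869×4.22 + 1.1×7.22) = 0.5001 J/s.
mosquitoes: E/h = 0.499/4.7 = 0.1062 J/s.
0.1062 < 0.5001, so adding mosquitoes would lower the average — exclude it.

No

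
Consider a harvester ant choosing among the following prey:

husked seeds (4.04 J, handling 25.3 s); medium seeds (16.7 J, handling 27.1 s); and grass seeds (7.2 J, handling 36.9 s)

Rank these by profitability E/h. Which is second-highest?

In descending order of E/h:
medium seeds: 16.7/27.1 = 0.616 J/s
grass seeds: 7.2/36.9 = 0.195 J/s
husked seeds: 4.04/25.3 = 0.16 J/s

grass seeds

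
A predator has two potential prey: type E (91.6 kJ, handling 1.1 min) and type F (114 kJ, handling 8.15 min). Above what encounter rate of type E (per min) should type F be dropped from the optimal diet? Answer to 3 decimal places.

The zero-one rule: include type F iff E₂/h₂ > λE₁/(1+λh₁). Equality gives the switch point.
λE₁h₂ = E₂ + λE₂h₁ ⇒ λ = E₂/(E₁h₂ − E₂h₁) = 114/(746.5 − 125.4) = 0.1835 per min.

0.184 per min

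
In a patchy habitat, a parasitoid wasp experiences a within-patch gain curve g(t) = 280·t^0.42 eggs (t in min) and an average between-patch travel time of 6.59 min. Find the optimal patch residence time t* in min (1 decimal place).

Maximise g(t)/(T+t): set derivative to zero → g'(t)(T+t) = g(t).
g'(t) = 0.42·280·t^-0.58. Setting 0.42·280·t^-0.58 = 280·t^0.42/(6.59+t) gives 0.42(6.59+t) = t, so 0.58·t = 0.42×6.59.
t* = 0.42×6.59/0.58 = 4.772 min.

4.8 min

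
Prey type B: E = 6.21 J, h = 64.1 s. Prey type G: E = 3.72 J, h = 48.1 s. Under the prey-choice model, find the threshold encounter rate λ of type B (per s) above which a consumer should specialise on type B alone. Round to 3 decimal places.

0.062 per s

Drop type G once their profitability E₂/h₂ falls below the rate achievable on type B alone: E₂/h₂ = λE₁/(1 + λh₁).
Solve for λ: λE₁h₂ = E₂(1 + λh₁) → λ(E₁h₂ − E₂h₁) = E₂ → λ = E₂/(E₁h₂ − E₂h₁).
λ = 3.72/(6.21×48.1 − 3.72×64.1) = 3.72/60.25 = 0.06174 per s.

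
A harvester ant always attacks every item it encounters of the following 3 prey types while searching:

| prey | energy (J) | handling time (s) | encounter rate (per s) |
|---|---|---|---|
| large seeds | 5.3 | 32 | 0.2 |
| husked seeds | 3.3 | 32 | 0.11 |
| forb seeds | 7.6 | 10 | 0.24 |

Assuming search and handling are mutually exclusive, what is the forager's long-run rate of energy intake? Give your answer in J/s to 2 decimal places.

0.24 J/s

Energy encountered per unit search time: 0.2×5.3 + 0.11×3.3 + 0.24×7.6 = 3.247 J/s.
Handling time per unit search time: 0.2×32 + 0.11×32 + 0.24×10 = 12.32.
Rate = 3.247/(1 + 12.32) = 0.2438 J/s.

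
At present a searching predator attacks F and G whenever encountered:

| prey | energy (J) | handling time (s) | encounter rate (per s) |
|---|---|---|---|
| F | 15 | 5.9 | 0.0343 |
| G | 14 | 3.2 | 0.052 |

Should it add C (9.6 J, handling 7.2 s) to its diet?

Intake rate on the current diet: R = (0.0343×15 + 0.052×14) / (1 + 0.0343×5.9 + 0.052×3.2) = 1.242/1.369 = 0.9077 J/s.
Profitability of C: 9.6/7.2 = 1.333 J/s.
Since 1.333 > R, including C increases the long-run rate.

Yes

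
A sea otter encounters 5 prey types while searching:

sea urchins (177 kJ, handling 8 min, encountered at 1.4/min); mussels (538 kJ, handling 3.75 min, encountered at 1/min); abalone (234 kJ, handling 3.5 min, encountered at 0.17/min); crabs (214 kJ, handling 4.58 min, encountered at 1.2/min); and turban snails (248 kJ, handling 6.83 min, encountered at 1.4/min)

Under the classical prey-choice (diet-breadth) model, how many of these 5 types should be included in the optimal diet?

E/h in descending order: mussels 143, abalone 66.9, crabs 46.7, turban snails 36.3, sea urchins 22.1 kJ/min. The optimal diet is the largest prefix of this list for which every included type satisfies E_i/h_i > R on the types above it.
Rate on top 1: 113.3. abalone: 66.9 < 113.3 → exclude; stop.
Optimal diet: mussels — 1 of 5 types.

1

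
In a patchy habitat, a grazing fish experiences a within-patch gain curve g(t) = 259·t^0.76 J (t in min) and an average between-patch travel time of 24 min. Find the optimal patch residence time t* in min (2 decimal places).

76.00 min

By the marginal value theorem, leave when the instantaneous gain rate g'(t) equals the habitat-wide average g(t)/(T + t).
g'(t) = 0.76·259·t^-0.24. Setting 0.76·259·t^-0.24 = 259·t^0.76/(24+t) gives 0.76(24+t) = t, so 0.24·t = 0.76×24.
t* = 0.76×24/0.24 = 76 min.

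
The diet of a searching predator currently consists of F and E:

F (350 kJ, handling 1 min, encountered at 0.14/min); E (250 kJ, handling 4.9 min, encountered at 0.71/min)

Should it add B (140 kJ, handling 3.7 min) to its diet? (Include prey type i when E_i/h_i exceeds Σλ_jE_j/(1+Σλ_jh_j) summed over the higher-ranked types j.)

Current rate: (0.14×350 + 0.71×250)/(1 + 0.14×1 + 0.71×4.9) = 49.04 kJ/min.
B: E/h = 140/3.7 = 37.84 kJ/min.
Since 37.84 < R, time spent handling B is better spent searching.

No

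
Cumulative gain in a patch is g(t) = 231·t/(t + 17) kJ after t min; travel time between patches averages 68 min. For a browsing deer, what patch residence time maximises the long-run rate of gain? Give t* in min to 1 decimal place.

Optimal t* satisfies g'(t*) = g(t*)/(T + t*).
g'(t) = 231·17/(t + 17)². Setting 231·17/(t+17)² = 231t/[(t+17)(68+t)] gives 17(68+t) = t(t+17), so t² = 17×68 = 1156.
t* = √1156 = 34 min.

34.0 min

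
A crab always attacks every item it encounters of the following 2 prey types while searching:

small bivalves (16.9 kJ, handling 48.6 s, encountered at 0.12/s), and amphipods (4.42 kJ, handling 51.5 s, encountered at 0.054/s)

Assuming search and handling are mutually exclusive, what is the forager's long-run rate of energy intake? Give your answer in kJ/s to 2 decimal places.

R = (0.12×16.9 + 0.054×4.42) / (1 + 0.12×48.6 + 0.054×51.5) = 2.267/9.613 = 0.2358 kJ/s.

0.24 kJ/s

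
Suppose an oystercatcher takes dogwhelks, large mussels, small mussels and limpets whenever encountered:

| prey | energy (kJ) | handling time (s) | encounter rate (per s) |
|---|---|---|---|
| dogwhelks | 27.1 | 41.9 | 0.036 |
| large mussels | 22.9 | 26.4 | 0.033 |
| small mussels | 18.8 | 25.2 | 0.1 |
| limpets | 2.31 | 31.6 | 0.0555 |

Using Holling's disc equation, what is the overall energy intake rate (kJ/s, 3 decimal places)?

0.489 kJ/s

Energy encountered per unit search time: 0.036×27.1 + 0.033×22.9 + 0.1×18.8 + 0.0555×2.31 = 3.74 kJ/s.
Handling time per unit search time: 0.036×41.9 + 0.033×26.4 + 0.1×25.2 + 0.0555×31.6 = 6.653.
Rate = 3.74/(1 + 6.653) = 0.4886 kJ/s.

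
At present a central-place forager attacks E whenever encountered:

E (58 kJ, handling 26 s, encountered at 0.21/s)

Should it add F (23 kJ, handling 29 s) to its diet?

No

Intake rate on the current diet: R = (0.21×58) / (1 + 0.21×26) = 12.18/6.46 = 1.885 kJ/s.
Profitability of F: 23/29 = 0.7931 kJ/s.
0.7931 < 1.885, so adding F would lower the average — exclude it.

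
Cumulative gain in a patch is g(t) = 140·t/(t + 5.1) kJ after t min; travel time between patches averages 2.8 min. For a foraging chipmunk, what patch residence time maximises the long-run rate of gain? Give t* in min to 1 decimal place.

3.8 min

Maximise g(t)/(T+t): set derivative to zero → g'(t)(T+t) = g(t).
g'(t) = 140·5.1/(t + 5.1)². Setting 140·5.1/(t+5.1)² = 140t/[(t+5.1)(2.8+t)] gives 5.1(2.8+t) = t(t+5.1), so t² = 5.1×2.8 = 14.28.
t* = √14.28 = 3.779 min.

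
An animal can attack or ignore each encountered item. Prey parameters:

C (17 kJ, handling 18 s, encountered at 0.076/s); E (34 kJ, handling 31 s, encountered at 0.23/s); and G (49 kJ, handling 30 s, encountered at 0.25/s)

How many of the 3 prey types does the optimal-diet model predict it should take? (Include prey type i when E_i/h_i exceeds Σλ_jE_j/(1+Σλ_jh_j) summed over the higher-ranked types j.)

1

Rank by E/h (kJ/s): G 1.63, E 1.1, C 0.944. Include each in turn until the next type's E/h falls below the running intake rate.
Rate on top 1: 1.441. E: 1.1 < 1.441 → exclude; stop.
Optimal diet: G — 1 of 3 types.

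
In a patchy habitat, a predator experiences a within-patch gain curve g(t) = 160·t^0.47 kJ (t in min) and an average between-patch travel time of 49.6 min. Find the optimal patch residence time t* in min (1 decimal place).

44.0 min

Optimal t* satisfies g'(t*) = g(t*)/(T + t*).
g'(t) = 0.47·160·t^-0.53. Setting 0.47·160·t^-0.53 = 160·t^0.47/(49.6+t) gives 0.47(49.6+t) = t, so 0.53·t = 0.47×49.6.
t* = 0.47×49.6/0.53 = 43.98 min.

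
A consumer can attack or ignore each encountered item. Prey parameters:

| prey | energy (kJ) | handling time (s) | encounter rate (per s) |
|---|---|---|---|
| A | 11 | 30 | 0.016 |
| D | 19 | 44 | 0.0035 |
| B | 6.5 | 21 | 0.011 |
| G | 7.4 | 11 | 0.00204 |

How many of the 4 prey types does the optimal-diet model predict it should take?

4

E/h in descending order: G 0.673, D 0.432, A 0.367, B 0.31 kJ/s. The optimal diet is the largest prefix of this list for which every included type satisfies E_i/h_i > R on the types above it.
Rate on top 1: 0.01476. D: 0.432 > 0.01476 → include.
Rate on top 2: 0.06936. A: 0.367 > 0.06936 → include.
Rate on top 3: 0.1555. B: 0.31 > 0.1555 → include.
Optimal diet: G, D, A, B — 4 of 4 types.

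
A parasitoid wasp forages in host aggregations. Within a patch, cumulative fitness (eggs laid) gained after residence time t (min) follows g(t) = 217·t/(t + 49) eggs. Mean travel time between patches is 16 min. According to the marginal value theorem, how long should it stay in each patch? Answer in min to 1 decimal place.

Optimal t* satisfies g'(t*) = g(t*)/(T + t*).
g'(t) = 217·49/(t + 49)². Setting 217·49/(t+49)² = 217t/[(t+49)(16+t)] gives 49(16+t) = t(t+49), so t² = 49×16 = 784.
t* = √784 = 28 min.

28.0 min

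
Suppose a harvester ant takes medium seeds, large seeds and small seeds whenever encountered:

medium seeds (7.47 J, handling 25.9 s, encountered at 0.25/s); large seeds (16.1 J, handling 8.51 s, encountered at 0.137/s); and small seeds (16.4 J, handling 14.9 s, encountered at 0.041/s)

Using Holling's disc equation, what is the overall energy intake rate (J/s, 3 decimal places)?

R = Σλ_iE_i / (1 + Σλ_ih_i)
Numerator: 0.25×7.47 + 0.137×16.1 + 0.041×16.4 = 4.746
Denominator: 1 + 0.25×25.9 + 0.137×8.51 + 0.041×14.9 = 9.252
R = 4.746/9.252 = 0.5129 J/s

0.513 J/s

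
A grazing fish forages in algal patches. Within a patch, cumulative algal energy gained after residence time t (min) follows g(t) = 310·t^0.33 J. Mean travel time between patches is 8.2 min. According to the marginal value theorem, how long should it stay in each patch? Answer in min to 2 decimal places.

Optimal t* satisfies g'(t*) = g(t*)/(T + t*).
g'(t) = 0.33·310·t^-0.67. Setting 0.33·310·t^-0.67 = 310·t^0.33/(8.2+t) gives 0.33(8.2+t) = t, so 0.67·t = 0.33×8.2.
t* = 0.33×8.2/0.67 = 4.039 min.

4.04 min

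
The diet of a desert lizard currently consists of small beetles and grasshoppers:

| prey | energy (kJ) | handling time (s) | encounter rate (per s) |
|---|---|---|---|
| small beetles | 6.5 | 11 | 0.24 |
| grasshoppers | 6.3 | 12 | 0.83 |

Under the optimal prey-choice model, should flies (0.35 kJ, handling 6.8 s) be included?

Current rate: (0.24×6.5 + 0.83×6.3)/(1 + 0.24×11 + 0.83×12) = 0.4992 kJ/s.
flies: E/h = 0.35/6.8 = 0.05147 kJ/s.
Since 0.05147 < R, time spent handling flies is better spent searching.

No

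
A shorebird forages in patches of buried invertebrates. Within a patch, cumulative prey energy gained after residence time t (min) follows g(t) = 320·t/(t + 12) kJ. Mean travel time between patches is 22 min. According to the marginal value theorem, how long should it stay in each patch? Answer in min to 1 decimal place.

16.2 min

By the marginal value theorem, leave when the instantaneous gain rate g'(t) equals the habitat-wide average g(t)/(T + t).
g'(t) = 320·12/(t + 12)². Setting 320·12/(t+12)² = 320t/[(t+12)(22+t)] gives 12(22+t) = t(t+12), so t² = 12×22 = 264.
t* = √264 = 16.25 min.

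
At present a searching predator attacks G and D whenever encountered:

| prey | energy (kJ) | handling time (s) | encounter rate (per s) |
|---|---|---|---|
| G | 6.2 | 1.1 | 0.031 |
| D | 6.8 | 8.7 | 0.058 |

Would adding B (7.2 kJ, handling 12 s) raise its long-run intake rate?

Yes

Intake rate on the current diet: R = (0.031×6.2 + 0.058×6.8) / (1 + 0.031×1.1 + 0.058×8.7) = 0.5866/1.539 = 0.3812 kJ/s.
Profitability of B: 7.2/12 = 0.6 kJ/s.
Since 0.6 > R, including B increases the long-run rate.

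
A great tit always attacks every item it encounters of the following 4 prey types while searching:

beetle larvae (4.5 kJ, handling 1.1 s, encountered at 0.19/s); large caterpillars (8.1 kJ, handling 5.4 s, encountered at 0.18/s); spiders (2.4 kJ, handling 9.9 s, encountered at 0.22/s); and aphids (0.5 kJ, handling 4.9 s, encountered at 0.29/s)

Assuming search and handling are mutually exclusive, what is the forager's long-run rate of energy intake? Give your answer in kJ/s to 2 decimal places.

0.52 kJ/s

Energy encountered per unit search time: 0.19×4.5 + 0.18×8.1 + 0.22×2.4 + 0.29×0.5 = 2.986 kJ/s.
Handling time per unit search time: 0.19×1.1 + 0.18×5.4 + 0.22×9.9 + 0.29×4.9 = 4.78.
Rate = 2.986/(1 + 4.78) = 0.5166 kJ/s.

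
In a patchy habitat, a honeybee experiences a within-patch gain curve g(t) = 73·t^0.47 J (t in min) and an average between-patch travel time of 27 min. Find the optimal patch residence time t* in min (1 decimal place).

Optimal t* satisfies g'(t*) = g(t*)/(T + t*).
g'(t) = 0.47·73·t^-0.53. Setting 0.47·73·t^-0.53 = 73·t^0.47/(27+t) gives 0.47(27+t) = t, so 0.53·t = 0.47×27.
t* = 0.47×27/0.53 = 23.94 min.

23.9 min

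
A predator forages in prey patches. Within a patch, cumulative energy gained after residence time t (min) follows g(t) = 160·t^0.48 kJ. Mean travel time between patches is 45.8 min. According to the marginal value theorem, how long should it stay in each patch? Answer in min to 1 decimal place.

42.3 min

Maximise g(t)/(T+t): set derivative to zero → g'(t)(T+t) = g(t).
g'(t) = 0.48·160·t^-0.52. Setting 0.48·160·t^-0.52 = 160·t^0.48/(45.8+t) gives 0.48(45.8+t) = t, so 0.52·t = 0.48×45.8.
t* = 0.48×45.8/0.52 = 42.28 min.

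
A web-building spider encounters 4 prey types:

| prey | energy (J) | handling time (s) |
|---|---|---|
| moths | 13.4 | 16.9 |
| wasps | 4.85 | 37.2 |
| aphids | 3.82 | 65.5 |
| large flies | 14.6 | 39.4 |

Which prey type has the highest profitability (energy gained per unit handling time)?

In descending order of E/h:
moths: 13.4/16.9 = 0.793 J/s
large flies: 14.6/39.4 = 0.371 J/s
wasps: 4.85/37.2 = 0.13 J/s
aphids: 3.82/65.5 = 0.0583 J/s

moths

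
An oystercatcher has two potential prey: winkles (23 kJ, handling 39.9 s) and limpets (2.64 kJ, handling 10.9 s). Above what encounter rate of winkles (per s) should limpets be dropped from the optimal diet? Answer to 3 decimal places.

Drop limpets once their profitability E₂/h₂ falls below the rate achievable on winkles alone: E₂/h₂ = λE₁/(1 + λh₁).
Solve for λ: λE₁h₂ = E₂(1 + λh₁) → λ(E₁h₂ − E₂h₁) = E₂ → λ = E₂/(E₁h₂ − E₂h₁).
λ = 2.64/(23×10.9 − 2.64×39.9) = 2.64/145.4 = 0.01816 per s.

0.018 per s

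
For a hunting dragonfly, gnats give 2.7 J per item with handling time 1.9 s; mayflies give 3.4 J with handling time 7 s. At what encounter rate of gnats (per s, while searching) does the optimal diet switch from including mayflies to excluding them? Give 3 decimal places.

Drop mayflies once their profitability E₂/h₂ falls below the rate achievable on gnats alone: E₂/h₂ = λE₁/(1 + λh₁).
Solve for λ: λE₁h₂ = E₂(1 + λh₁) → λ(E₁h₂ − E₂h₁) = E₂ → λ = E₂/(E₁h₂ − E₂h₁).
λ = 3.4/(2.7×7 − 3.4×1.9) = 3.4/12.44 = 0.2733 per s.

0.273 per s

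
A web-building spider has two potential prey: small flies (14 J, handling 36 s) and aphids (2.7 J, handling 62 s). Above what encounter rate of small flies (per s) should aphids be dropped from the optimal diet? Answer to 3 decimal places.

0.004 per s

The zero-one rule: include aphids iff E₂/h₂ > λE₁/(1+λh₁). Equality gives the switch point.
λE₁h₂ = E₂ + λE₂h₁ ⇒ λ = E₂/(E₁h₂ − E₂h₁) = 2.7/(868 − 97.2) = 0.003503 per s.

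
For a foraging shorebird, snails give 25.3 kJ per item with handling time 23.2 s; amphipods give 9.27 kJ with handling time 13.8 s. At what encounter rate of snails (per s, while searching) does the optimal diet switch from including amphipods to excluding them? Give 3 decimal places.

0.069 per s

At the threshold, the rate on snails alone equals the profitability of amphipods: λ·25.3/(1 + λ·23.2) = 9.27/13.8 = 0.6717.
Rearranging, λ(25.3 − 0.6717×23.2) = 0.6717, so λ = 0.6717/9.716 = 0.06914 per s.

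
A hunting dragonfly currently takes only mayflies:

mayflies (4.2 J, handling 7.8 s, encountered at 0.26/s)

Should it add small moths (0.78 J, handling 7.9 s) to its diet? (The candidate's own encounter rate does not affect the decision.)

Intake rate on the current diet: R = (0.26×4.2) / (1 + 0.26×7.8) = 1.092/3.028 = 0.3606 J/s.
Profitability of small moths: 0.78/7.9 = 0.09873 J/s.
Since 0.09873 < R, time spent handling small moths is better spent searching.

No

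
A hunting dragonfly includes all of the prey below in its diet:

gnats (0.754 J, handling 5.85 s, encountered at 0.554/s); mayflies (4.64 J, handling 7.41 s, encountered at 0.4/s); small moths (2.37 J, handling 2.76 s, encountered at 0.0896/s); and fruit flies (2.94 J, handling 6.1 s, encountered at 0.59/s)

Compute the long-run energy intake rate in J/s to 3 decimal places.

0.382 J/s

R = (0.554×0.754 + 0.4×4.64 + 0.0896×2.37 + 0.59×2.94) / (1 + 0.554×5.85 + 0.4×7.41 + 0.0896×2.76 + 0.59×6.1) = 4.221/11.05 = 0.3819 J/s.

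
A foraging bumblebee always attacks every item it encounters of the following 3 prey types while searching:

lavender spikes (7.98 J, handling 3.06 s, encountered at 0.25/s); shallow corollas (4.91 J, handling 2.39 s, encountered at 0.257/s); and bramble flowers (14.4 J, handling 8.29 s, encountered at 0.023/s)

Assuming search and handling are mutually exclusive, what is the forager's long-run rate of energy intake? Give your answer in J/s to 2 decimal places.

1.40 J/s

R = (0.25×7.98 + 0.257×4.91 + 0.023×14.4) / (1 + 0.25×3.06 + 0.257×2.39 + 0.023×8.29) = 3.588/2.57 = 1.396 J/s.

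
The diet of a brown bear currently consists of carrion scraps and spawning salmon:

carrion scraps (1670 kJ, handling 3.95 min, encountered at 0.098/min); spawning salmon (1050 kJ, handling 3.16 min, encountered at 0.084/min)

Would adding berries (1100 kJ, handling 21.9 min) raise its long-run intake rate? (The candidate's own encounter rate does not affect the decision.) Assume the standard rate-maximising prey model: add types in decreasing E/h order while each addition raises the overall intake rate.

No

Current rate: (0.098×1670 + 0.084×1050)/(1 + 0.098×3.95 + 0.084×3.16) = 152.4 kJ/min.
berries: E/h = 1100/21.9 = 50.23 kJ/min.
Since 50.23 < R, time spent handling berries is better spent searching.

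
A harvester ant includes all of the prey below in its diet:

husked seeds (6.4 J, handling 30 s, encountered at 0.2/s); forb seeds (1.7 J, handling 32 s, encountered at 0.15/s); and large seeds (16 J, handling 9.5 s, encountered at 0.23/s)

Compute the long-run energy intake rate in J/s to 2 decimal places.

R = (0.2×6.4 + 0.15×1.7 + 0.23×16) / (1 + 0.2×30 + 0.15×32 + 0.23×9.5) = 5.215/13.98 = 0.3729 J/s.

0.37 J/s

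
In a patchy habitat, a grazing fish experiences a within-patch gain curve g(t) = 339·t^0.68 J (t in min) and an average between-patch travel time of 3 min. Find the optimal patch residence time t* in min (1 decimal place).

Maximise g(t)/(T+t): set derivative to zero → g'(t)(T+t) = g(t).
g'(t) = 0.68·339·t^-0.32. Setting 0.68·339·t^-0.32 = 339·t^0.68/(3+t) gives 0.68(3+t) = t, so 0.32·t = 0.68×3.
t* = 0.68×3/0.32 = 6.375 min.

6.4 min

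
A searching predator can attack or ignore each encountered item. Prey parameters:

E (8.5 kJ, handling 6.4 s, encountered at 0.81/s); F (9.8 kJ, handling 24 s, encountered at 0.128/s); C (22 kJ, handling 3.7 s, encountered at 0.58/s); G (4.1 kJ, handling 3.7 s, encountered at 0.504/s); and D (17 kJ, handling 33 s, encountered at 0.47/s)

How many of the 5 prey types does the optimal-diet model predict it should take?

1

E/h in descending order: C 5.95, E 1.33, G 1.11, D 0.515, F 0.408 kJ/s. The optimal diet is the largest prefix of this list for which every included type satisfies E_i/h_i > R on the types above it.
Rate on top 1: 4.056. E: 1.33 < 4.056 → exclude; stop.
Optimal diet: C — 1 of 5 types.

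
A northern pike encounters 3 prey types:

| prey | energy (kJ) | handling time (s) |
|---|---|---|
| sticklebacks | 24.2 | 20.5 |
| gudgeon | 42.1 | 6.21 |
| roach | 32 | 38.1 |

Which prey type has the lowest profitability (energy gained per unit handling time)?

Profitability E/h (kJ/s): sticklebacks = 24.2/20.5 = 1.18, gudgeon = 42.1/6.21 = 6.78, roach = 32/38.1 = 0.84.
Ranked: gudgeon > sticklebacks > roach.

roach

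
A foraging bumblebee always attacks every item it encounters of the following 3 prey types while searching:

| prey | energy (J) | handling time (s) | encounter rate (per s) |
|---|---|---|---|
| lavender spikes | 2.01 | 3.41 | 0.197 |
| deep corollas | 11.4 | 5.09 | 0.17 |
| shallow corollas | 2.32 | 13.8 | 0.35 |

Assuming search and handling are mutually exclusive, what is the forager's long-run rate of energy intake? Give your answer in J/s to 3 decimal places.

0.427 J/s

R = (0.197×2.01 + 0.17×11.4 + 0.35×2.32) / (1 + 0.197×3.41 + 0.17×5.09 + 0.35×13.8) = 3.146/7.367 = 0.427 J/s.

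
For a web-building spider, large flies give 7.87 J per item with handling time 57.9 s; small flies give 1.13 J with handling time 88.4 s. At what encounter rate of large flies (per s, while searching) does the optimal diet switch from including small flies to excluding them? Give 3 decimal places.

The zero-one rule: include small flies iff E₂/h₂ > λE₁/(1+λh₁). Equality gives the switch point.
λE₁h₂ = E₂ + λE₂h₁ ⇒ λ = E₂/(E₁h₂ − E₂h₁) = 1.13/(695.7 − 65.43) = 0.001793 per s.

0.002 per s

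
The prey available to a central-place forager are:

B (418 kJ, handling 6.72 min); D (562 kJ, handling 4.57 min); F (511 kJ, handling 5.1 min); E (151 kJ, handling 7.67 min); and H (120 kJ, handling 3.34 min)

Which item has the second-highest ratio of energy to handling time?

In descending order of E/h:
D: 562/4.57 = 123 kJ/min
F: 511/5.1 = 100 kJ/min
B: 418/6.72 = 62.2 kJ/min
H: 120/3.34 = 35.9 kJ/min
E: 151/7.67 = 19.7 kJ/min

F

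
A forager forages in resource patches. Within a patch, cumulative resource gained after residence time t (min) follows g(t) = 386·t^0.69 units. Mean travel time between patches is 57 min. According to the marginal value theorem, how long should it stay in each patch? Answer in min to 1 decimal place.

126.9 min

By the marginal value theorem, leave when the instantaneous gain rate g'(t) equals the habitat-wide average g(t)/(T + t).
g'(t) = 0.69·386·t^-0.31. Setting 0.69·386·t^-0.31 = 386·t^0.69/(57+t) gives 0.69(57+t) = t, so 0.31·t = 0.69×57.
t* = 0.69×57/0.31 = 126.9 min.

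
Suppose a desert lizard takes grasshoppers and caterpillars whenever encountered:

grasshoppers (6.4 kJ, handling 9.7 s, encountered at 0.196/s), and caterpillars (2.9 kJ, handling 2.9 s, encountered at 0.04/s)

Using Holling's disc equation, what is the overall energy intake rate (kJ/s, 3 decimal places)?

R = Σλ_iE_i / (1 + Σλ_ih_i)
Numerator: 0.196×6.4 + 0.04×2.9 = 1.37
Denominator: 1 + 0.196×9.7 + 0.04×2.9 = 3.017
R = 1.37/3.017 = 0.4542 kJ/s

0.454 kJ/s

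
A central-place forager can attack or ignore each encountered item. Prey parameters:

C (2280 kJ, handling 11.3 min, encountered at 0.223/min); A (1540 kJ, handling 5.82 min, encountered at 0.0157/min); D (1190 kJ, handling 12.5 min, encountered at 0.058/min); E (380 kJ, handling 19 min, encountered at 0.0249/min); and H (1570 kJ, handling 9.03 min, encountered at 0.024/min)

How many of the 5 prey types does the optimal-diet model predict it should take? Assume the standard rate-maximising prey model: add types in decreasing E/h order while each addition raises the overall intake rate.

E/h in descending order: A 265, C 202, H 174, D 95.2, E 20 kJ/min. The optimal diet is the largest prefix of this list for which every included type satisfies E_i/h_i > R on the types above it.
Rate on top 1: 22.15. C: 202 > 22.15 → include.
Rate on top 2: 147.5. H: 174 > 147.5 → include.
Rate on top 3: 149. D: 95.2 < 149 → exclude; stop.
Optimal diet: A, C, H — 3 of 5 types.

3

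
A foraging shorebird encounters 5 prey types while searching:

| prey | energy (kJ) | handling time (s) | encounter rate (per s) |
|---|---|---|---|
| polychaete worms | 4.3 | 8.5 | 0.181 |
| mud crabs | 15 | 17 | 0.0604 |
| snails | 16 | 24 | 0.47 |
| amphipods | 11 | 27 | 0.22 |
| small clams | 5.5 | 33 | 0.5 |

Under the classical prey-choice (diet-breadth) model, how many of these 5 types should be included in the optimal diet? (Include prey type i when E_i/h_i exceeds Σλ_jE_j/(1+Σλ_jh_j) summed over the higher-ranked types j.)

2

Rank by E/h (kJ/s): mud crabs 0.882, snails 0.667, polychaete worms 0.506, amphipods 0.407, small clams 0.167. Include each in turn until the next type's E/h falls below the running intake rate.
Rate on top 1: 0.447. snails: 0.667 > 0.447 → include.
Rate on top 2: 0.6332. polychaete worms: 0.506 < 0.6332 → exclude; stop.
Optimal diet: mud crabs, snails — 2 of 5 types.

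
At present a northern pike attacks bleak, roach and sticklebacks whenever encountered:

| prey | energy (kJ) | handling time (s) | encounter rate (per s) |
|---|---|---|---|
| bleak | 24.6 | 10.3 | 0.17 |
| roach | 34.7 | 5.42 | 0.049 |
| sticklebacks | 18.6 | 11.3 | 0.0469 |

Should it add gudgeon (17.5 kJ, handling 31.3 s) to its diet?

On bleak, roach and sticklebacks alone, R = ΣλE/(1+Σλh) = 6.755/3.547 = 1.905 kJ/s.
gudgeon: E/h = 17.5/31.3 = 0.5591 kJ/s.
0.5591 < 1.905, so adding gudgeon would lower the average — exclude it.

No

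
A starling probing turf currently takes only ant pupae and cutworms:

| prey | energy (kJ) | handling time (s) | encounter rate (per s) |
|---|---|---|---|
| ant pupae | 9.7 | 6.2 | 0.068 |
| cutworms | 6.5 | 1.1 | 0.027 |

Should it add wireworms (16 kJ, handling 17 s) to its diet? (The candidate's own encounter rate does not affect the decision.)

Current rate: (0.068×9.7 + 0.027×6.5)/(1 + 0.068×6.2 + 0.027×1.1) = 0.5754 kJ/s.
Profitability of wireworms: 16/17 = 0.9412 kJ/s.
0.9412 > 0.5754, so adding wireworms raises the average — include it.

Yes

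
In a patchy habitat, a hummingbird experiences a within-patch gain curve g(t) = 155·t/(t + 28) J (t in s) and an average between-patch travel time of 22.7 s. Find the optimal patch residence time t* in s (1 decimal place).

By the marginal value theorem, leave when the instantaneous gain rate g'(t) equals the habitat-wide average g(t)/(T + t).
g'(t) = 155·28/(t + 28)². Setting 155·28/(t+28)² = 155t/[(t+28)(22.7+t)] gives 28(22.7+t) = t(t+28), so t² = 28×22.7 = 635.6.
t* = √635.6 = 25.21 s.

25.2 s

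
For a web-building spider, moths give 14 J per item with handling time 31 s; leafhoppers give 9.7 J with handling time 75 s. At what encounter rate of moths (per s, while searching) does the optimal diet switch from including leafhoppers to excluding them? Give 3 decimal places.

0.013 per s

Drop leafhoppers once their profitability E₂/h₂ falls below the rate achievable on moths alone: E₂/h₂ = λE₁/(1 + λh₁).
Solve for λ: λE₁h₂ = E₂(1 + λh₁) → λ(E₁h₂ − E₂h₁) = E₂ → λ = E₂/(E₁h₂ − E₂h₁).
λ = 9.7/(14×75 − 9.7×31) = 9.7/749.3 = 0.01295 per s.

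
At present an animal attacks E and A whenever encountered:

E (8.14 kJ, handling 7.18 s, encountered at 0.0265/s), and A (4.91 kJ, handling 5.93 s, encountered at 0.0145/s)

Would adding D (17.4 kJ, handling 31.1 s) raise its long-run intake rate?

On E and A alone, R = ΣλE/(1+Σλh) = 0.2869/1.276 = 0.2248 kJ/s.
D: E/h = 17.4/31.1 = 0.5595 kJ/s.
0.5595 > 0.2248, so adding D raises the average — include it.

Yes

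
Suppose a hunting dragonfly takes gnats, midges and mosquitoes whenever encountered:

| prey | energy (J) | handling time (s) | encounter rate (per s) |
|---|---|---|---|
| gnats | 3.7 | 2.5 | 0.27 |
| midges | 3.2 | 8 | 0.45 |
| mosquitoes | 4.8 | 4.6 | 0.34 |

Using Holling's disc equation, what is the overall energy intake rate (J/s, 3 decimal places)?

0.595 J/s

R = (0.27×3.7 + 0.45×3.2 + 0.34×4.8) / (1 + 0.27×2.5 + 0.45×8 + 0.34×4.6) = 4.071/6.839 = 0.5953 J/s.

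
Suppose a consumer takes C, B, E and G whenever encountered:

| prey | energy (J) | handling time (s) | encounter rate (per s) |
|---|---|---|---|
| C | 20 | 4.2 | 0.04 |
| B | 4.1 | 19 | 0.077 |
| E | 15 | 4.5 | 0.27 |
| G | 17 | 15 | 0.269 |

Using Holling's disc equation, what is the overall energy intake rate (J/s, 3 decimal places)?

1.236 J/s

R = (0.04×20 + 0.077×4.1 + 0.27×15 + 0.269×17) / (1 + 0.04×4.2 + 0.077×19 + 0.27×4.5 + 0.269×15) = 9.739/7.881 = 1.236 J/s.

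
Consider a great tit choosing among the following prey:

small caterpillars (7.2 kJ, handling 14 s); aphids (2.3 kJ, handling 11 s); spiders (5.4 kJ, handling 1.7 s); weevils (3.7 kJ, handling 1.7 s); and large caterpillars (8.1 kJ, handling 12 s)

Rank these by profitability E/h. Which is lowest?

aphids

In descending order of E/h:
spiders: 5.4/1.7 = 3.18 kJ/s
weevils: 3.7/1.7 = 2.18 kJ/s
large caterpillars: 8.1/12 = 0.675 kJ/s
small caterpillars: 7.2/14 = 0.514 kJ/s
aphids: 2.3/11 = 0.209 kJ/s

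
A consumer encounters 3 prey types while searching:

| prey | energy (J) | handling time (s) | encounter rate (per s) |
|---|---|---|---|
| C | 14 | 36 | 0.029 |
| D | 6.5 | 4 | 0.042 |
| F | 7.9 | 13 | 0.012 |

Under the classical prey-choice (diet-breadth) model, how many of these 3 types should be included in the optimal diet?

Profitabilities (E/h, J/s): D 1.62, F 0.608, C 0.389. Add prey in this order while the next type's profitability exceeds the intake rate on those already taken.
Rate on top 1: 0.2337. F: 0.608 > 0.2337 → include.
Rate on top 2: 0.2778. C: 0.389 > 0.2778 → include.
Optimal diet: D, F, C — 3 of 3 types.

3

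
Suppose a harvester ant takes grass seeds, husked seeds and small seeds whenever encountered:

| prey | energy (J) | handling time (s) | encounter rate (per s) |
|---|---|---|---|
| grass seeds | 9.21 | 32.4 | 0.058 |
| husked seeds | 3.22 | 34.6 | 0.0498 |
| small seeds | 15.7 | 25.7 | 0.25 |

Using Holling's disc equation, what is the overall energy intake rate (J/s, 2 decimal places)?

0.42 J/s

Energy encountered per unit search time: 0.058×9.21 + 0.0498×3.22 + 0.25×15.7 = 4.62 J/s.
Handling time per unit search time: 0.058×32.4 + 0.0498×34.6 + 0.25×25.7 = 10.03.
Rate = 4.62/(1 + 10.03) = 0.4189 J/s.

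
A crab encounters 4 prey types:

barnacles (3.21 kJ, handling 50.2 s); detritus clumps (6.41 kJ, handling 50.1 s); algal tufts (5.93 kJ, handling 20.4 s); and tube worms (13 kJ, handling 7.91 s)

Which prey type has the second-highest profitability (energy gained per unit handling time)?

algal tufts

Profitability E/h (kJ/s): barnacles = 3.21/50.2 = 0.0639, detritus clumps = 6.41/50.1 = 0.128, algal tufts = 5.93/20.4 = 0.291, tube worms = 13/7.91 = 1.64.
Ranked: tube worms > algal tufts > detritus clumps > barnacles.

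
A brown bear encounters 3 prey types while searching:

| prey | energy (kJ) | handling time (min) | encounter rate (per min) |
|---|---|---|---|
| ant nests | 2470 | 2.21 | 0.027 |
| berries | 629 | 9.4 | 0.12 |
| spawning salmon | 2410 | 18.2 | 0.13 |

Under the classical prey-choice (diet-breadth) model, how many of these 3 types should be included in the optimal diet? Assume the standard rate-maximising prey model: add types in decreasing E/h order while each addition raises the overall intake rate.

2

Rank by E/h (kJ/min): ant nests 1.12e+03, spawning salmon 132, berries 66.9. Include each in turn until the next type's E/h falls below the running intake rate.
Rate on top 1: 62.93. spawning salmon: 132 > 62.93 → include.
Rate on top 2: 110.9. berries: 66.9 < 110.9 → exclude; stop.
Optimal diet: ant nests, spawning salmon — 2 of 3 types.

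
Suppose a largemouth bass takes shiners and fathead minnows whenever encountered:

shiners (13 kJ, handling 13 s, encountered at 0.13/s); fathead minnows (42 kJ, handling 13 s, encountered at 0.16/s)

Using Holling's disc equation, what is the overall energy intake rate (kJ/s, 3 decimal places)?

Energy encountered per unit search time: 0.13×13 + 0.16×42 = 8.41 kJ/s.
Handling time per unit search time: 0.13×13 + 0.16×13 = 3.77.
Rate = 8.41/(1 + 3.77) = 1.763 kJ/s.

1.763 kJ/s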